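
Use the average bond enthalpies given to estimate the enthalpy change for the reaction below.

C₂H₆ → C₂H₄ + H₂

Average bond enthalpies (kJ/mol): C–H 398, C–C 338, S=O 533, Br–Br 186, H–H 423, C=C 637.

Bonds broken (reactants):
  C–C: 1 × 338 = 338
  C–H: 6 × 398 = 2388
  Σ(broken) = 2726 kJ
Bonds formed (products):
  C–H: 4 × 398 = 1592
  C=C: 1 × 637 = 637
  H–H: 1 × 423 = 423
  Σ(formed) = 2652 kJ
ΔH = Σ(broken) − Σ(formed) = 2726 − 2652 = +74 kJ

ΔH ≈ +74 kJ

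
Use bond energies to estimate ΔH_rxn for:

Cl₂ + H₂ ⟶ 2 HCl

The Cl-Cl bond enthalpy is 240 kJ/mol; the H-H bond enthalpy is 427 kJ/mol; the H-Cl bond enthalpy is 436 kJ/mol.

ΔH ≈ −205 kJ

Bonds broken (reactants):
  Cl-Cl: 1 × 240 = 240
  H-H: 1 × 427 = 427
  Σ(broken) = 667 kJ
Bonds formed (products):
  H-Cl: 2 × 436 = 872
  Σ(formed) = 872 kJ
ΔH = Σ(broken) − Σ(formed) = 667 − 872 = −205 kJ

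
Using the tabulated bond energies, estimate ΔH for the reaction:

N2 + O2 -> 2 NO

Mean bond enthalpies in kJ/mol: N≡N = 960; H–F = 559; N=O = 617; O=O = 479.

ΔH ≈ +205 kJ

Bonds broken (reactants):
  N≡N: 1 × 960 = 960
  O=O: 1 × 479 = 479
  Σ(broken) = 1439 kJ
Bonds formed (products):
  N=O: 2 × 617 = 1234
  Σ(formed) = 1234 kJ
ΔH = Σ(broken) − Σ(formed) = 1439 − 1234 = +205 kJ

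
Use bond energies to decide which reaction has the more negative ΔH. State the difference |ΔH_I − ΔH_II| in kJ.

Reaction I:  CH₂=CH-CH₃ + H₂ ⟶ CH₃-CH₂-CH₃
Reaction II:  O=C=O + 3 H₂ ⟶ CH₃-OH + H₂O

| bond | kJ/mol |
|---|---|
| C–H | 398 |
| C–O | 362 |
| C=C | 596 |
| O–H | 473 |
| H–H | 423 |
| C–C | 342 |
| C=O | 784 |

Reaction I:
  Bonds broken (reactants):
    C–C: 1 × 342 = 342
    C–H: 6 × 398 = 2388
    C=C: 1 × 596 = 596
    H–H: 1 × 423 = 423
    Σ(broken) = 3749 kJ
  Bonds formed (products):
    C–C: 2 × 342 = 684
    C–H: 8 × 398 = 3184
    Σ(formed) = 3868 kJ
  ΔH_I = 3749 − 3868 = −119 kJ
Reaction II:
  Bonds broken (reactants):
    C=O: 2 × 784 = 1568
    H–H: 3 × 423 = 1269
    Σ(broken) = 2837 kJ
  Bonds formed (products):
    C–H: 3 × 398 = 1194
    C–O: 1 × 362 = 362
    O–H: 3 × 473 = 1419
    Σ(formed) = 2975 kJ
  ΔH_II = 2837 − 2975 = −138 kJ
ΔH_I − ΔH_II = +19 kJ, so reaction II has the more negative ΔH; |ΔH_I − ΔH_II| = 19 kJ.

Reaction II, by 19 kJ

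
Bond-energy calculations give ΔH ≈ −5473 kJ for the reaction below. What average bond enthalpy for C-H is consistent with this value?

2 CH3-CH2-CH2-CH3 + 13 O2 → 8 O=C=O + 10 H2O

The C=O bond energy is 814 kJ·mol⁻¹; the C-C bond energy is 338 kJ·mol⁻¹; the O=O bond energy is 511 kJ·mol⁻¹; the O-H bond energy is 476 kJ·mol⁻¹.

D(C-H) ≈ 420 kJ/mol

Let D be the C-H bond energy.
Σ(broken) = 6×338 + 20×D + 13×511 = 8671 + 20D
Σ(formed) = 16×814 + 20×476 = 22544
ΔH = Σ(broken) − Σ(formed) = (8671 + 20D) − (22544) = −13873 + 20D
Setting this equal to −5473 kJ gives 20D = 8400, so D = 420 kJ/mol.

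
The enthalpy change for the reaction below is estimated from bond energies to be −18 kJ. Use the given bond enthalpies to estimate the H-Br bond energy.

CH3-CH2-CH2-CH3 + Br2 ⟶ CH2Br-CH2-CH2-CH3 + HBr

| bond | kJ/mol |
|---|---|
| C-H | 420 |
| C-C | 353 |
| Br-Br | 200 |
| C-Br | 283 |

D(H-Br) ≈ 355 kJ/mol

Let D be the H-Br bond energy.
Σ(broken) = 1×200 + 3×353 + 10×420 = 5459
Σ(formed) = 1×283 + 3×353 + 9×420 + 1×D = 5122 + D
ΔH = Σ(broken) − Σ(formed) = (5459) − (5122 + D) = +337 − D
Setting this equal to −18 kJ gives D = 355 kJ/mol.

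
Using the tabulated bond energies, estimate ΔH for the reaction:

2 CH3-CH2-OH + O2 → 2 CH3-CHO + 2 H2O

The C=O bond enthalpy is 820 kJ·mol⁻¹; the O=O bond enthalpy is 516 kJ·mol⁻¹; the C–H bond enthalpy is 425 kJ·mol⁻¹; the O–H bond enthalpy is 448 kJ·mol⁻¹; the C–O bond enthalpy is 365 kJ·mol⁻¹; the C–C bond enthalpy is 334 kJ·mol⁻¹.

Bonds broken (reactants):
  C–C: 2 × 334 = 668
  C–H: 10 × 425 = 4250
  C–O: 2 × 365 = 730
  O–H: 2 × 448 = 896
  O=O: 1 × 516 = 516
  Σ(broken) = 7060 kJ
Bonds formed (products):
  C–C: 2 × 334 = 668
  C–H: 8 × 425 = 3400
  C=O: 2 × 820 = 1640
  O–H: 4 × 448 = 1792
  Σ(formed) = 7500 kJ
ΔH = Σ(broken) − Σ(formed) = 7060 − 7500 = −440 kJ

ΔH ≈ −440 kJ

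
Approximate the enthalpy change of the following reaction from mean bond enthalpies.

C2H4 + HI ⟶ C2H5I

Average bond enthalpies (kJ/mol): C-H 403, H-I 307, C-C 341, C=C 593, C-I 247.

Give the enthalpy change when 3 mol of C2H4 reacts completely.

Bonds broken (reactants):
  C-H: 4 × 403 = 1612
  C=C: 1 × 593 = 593
  H-I: 1 × 307 = 307
  Σ(broken) = 2512 kJ
Bonds formed (products):
  C-C: 1 × 341 = 341
  C-H: 5 × 403 = 2015
  C-I: 1 × 247 = 247
  Σ(formed) = 2603 kJ
ΔH = Σ(broken) − Σ(formed) = 2512 − 2603 = −91 kJ
For 3× the reaction as written: 3 × (−91) = −273 kJ

ΔH = −273 kJ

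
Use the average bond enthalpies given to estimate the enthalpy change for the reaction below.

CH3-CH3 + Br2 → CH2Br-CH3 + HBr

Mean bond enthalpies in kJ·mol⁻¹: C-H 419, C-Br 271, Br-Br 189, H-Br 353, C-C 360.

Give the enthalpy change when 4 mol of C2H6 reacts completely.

Bonds broken (reactants):
  Br-Br: 1 × 189 = 189
  C-C: 1 × 360 = 360
  C-H: 6 × 419 = 2514
  Σ(broken) = 3063 kJ
Bonds formed (products):
  C-Br: 1 × 271 = 271
  C-C: 1 × 360 = 360
  C-H: 5 × 419 = 2095
  H-Br: 1 × 353 = 353
  Σ(formed) = 3079 kJ
ΔH = Σ(broken) − Σ(formed) = 3063 − 3079 = −16 kJ
For 4× the reaction as written: 4 × (−16) = −64 kJ

ΔH = −64 kJ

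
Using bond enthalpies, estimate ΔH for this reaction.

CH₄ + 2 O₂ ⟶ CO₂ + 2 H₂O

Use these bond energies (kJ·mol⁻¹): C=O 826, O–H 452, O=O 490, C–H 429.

ΔH ≈ −764 kJ

Bonds broken (reactants):
  C–H: 4 × 429 = 1716
  O=O: 2 × 490 = 980
  Σ(broken) = 2696 kJ
Bonds formed (products):
  C=O: 2 × 826 = 1652
  O–H: 4 × 452 = 1808
  Σ(formed) = 3460 kJ
ΔH = Σ(broken) − Σ(formed) = 2696 − 3460 = −764 kJ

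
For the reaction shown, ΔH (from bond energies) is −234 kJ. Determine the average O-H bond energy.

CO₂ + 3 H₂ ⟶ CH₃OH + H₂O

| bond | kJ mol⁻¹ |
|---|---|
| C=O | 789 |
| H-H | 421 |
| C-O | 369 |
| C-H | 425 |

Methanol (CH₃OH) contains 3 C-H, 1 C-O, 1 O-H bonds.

Let D be the O-H bond energy.
Σ(broken) = 2×789 + 3×421 = 2841
Σ(formed) = 3×425 + 1×369 + 3×D = 1644 + 3D
ΔH = Σ(broken) − Σ(formed) = (2841) − (1644 + 3D) = +1197 − 3D
Setting this equal to −234 kJ gives 3D = 1431, so D = 477 kJ/mol.

D(O-H) ≈ 477 kJ/mol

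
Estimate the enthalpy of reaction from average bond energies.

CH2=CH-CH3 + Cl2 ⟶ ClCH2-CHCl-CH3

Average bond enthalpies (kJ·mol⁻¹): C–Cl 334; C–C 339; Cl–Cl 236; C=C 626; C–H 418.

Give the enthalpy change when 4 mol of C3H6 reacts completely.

Bonds broken (reactants):
  C–C: 1 × 339 = 339
  C–H: 6 × 418 = 2508
  C=C: 1 × 626 = 626
  Cl–Cl: 1 × 236 = 236
  Σ(broken) = 3709 kJ
Bonds formed (products):
  C–C: 2 × 339 = 678
  C–Cl: 2 × 334 = 668
  C–H: 6 × 418 = 2508
  Σ(formed) = 3854 kJ
ΔH = Σ(broken) − Σ(formed) = 3709 − 3854 = −145 kJ
For 4× the reaction as written: 4 × (−145) = −580 kJ

ΔH = −580 kJ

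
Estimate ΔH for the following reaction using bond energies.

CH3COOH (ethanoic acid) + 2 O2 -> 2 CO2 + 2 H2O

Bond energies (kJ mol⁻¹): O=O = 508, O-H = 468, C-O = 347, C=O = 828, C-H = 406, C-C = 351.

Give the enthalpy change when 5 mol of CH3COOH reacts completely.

ΔH = −4780 kJ

Bonds broken (reactants):
  C-C: 1 × 351 = 351
  C-H: 3 × 406 = 1218
  C-O: 1 × 347 = 347
  C=O: 1 × 828 = 828
  O-H: 1 × 468 = 468
  O=O: 2 × 508 = 1016
  Σ(broken) = 4228 kJ
Bonds formed (products):
  C=O: 4 × 828 = 3312
  O-H: 4 × 468 = 1872
  Σ(formed) = 5184 kJ
ΔH = Σ(broken) − Σ(formed) = 4228 − 5184 = −956 kJ
For 5× the reaction as written: 5 × (−956) = −4780 kJ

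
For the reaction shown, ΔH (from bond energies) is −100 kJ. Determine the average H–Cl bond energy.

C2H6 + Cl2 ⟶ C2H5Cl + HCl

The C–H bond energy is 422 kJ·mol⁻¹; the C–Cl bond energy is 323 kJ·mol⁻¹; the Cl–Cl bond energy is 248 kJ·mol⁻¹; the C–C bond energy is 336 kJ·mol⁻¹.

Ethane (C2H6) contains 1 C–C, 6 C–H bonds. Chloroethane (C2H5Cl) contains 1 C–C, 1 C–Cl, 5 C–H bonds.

Let D be the H–Cl bond energy.
Σ(broken) = 1×336 + 6×422 + 1×248 = 3116
Σ(formed) = 1×336 + 1×323 + 5×422 + 1×D = 2769 + D
ΔH = Σ(broken) − Σ(formed) = (3116) − (2769 + D) = +347 − D
Setting this equal to −100 kJ gives D = 447 kJ/mol.

D(H–Cl) ≈ 447 kJ/mol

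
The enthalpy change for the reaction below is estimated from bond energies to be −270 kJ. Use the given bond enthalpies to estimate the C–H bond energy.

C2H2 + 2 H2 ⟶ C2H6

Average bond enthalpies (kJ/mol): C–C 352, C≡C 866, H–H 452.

Let D be the C–H bond energy.
Σ(broken) = 1×866 + 2×D + 2×452 = 1770 + 2D
Σ(formed) = 1×352 + 6×D = 352 + 6D
ΔH = Σ(broken) − Σ(formed) = (1770 + 2D) − (352 + 6D) = +1418 − 4D
Setting this equal to −270 kJ gives 4D = 1688, so D = 422 kJ/mol.

D(C–H) ≈ 422 kJ/mol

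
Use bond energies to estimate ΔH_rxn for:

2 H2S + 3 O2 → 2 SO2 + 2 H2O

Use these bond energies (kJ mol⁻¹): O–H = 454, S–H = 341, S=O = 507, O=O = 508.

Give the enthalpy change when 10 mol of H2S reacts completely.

ΔH = −4780 kJ

Bonds broken (reactants):
  O=O: 3 × 508 = 1524
  S–H: 4 × 341 = 1364
  Σ(broken) = 2888 kJ
Bonds formed (products):
  O–H: 4 × 454 = 1816
  S=O: 4 × 507 = 2028
  Σ(formed) = 3844 kJ
ΔH = Σ(broken) − Σ(formed) = 2888 − 3844 = −956 kJ
For 5× the reaction as written: 5 × (−956) = −4780 kJ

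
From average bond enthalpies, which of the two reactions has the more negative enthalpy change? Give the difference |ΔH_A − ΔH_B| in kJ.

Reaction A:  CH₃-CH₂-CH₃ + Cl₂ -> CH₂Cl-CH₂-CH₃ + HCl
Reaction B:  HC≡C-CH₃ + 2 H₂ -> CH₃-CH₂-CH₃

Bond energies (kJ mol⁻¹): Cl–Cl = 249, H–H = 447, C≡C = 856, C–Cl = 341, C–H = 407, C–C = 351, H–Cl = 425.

Reaction A:
  Bonds broken (reactants):
    C–C: 2 × 351 = 702
    C–H: 8 × 407 = 3256
    Cl–Cl: 1 × 249 = 249
    Σ(broken) = 4207 kJ
  Bonds formed (products):
    C–C: 2 × 351 = 702
    C–Cl: 1 × 341 = 341
    C–H: 7 × 407 = 2849
    H–Cl: 1 × 425 = 425
    Σ(formed) = 4317 kJ
  ΔH_A = 4207 − 4317 = −110 kJ
Reaction B:
  Bonds broken (reactants):
    C≡C: 1 × 856 = 856
    C–C: 1 × 351 = 351
    C–H: 4 × 407 = 1628
    H–H: 2 × 447 = 894
    Σ(broken) = 3729 kJ
  Bonds formed (products):
    C–C: 2 × 351 = 702
    C–H: 8 × 407 = 3256
    Σ(formed) = 3958 kJ
  ΔH_B = 3729 − 3958 = −229 kJ
ΔH_A − ΔH_B = +119 kJ, so reaction B has the more negative ΔH; |ΔH_A − ΔH_B| = 119 kJ.

Reaction B, by 119 kJ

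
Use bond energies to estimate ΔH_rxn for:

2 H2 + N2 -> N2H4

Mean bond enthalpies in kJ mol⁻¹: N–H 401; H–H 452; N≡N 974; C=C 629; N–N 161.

ΔH ≈ +113 kJ

Bonds broken (reactants):
  H–H: 2 × 452 = 904
  N≡N: 1 × 974 = 974
  Σ(broken) = 1878 kJ
Bonds formed (products):
  N–H: 4 × 401 = 1604
  N–N: 1 × 161 = 161
  Σ(formed) = 1765 kJ
ΔH = Σ(broken) − Σ(formed) = 1878 − 1765 = +113 kJ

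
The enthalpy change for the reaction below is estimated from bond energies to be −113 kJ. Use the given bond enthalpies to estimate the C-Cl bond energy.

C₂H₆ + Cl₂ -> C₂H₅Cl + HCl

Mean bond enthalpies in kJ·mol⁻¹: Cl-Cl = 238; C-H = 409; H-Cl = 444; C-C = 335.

Let D be the C-Cl bond energy.
Σ(broken) = 1×335 + 6×409 + 1×238 = 3027
Σ(formed) = 1×335 + 1×D + 5×409 + 1×444 = 2824 + D
ΔH = Σ(broken) − Σ(formed) = (3027) − (2824 + D) = +203 − D
Setting this equal to −113 kJ gives D = 316 kJ/mol.

D(C-Cl) ≈ 316 kJ/mol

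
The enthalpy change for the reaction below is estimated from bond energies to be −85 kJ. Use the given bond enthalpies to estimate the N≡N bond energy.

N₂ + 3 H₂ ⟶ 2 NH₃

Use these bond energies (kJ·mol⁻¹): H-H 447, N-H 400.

D(N≡N) ≈ 974 kJ/mol

Let D be the N≡N bond energy.
Σ(broken) = 3×447 + 1×D = 1341 + D
Σ(formed) = 6×400 = 2400
ΔH = Σ(broken) − Σ(formed) = (1341 + D) − (2400) = −1059 + D
Setting this equal to −85 kJ gives D = 974 kJ/mol.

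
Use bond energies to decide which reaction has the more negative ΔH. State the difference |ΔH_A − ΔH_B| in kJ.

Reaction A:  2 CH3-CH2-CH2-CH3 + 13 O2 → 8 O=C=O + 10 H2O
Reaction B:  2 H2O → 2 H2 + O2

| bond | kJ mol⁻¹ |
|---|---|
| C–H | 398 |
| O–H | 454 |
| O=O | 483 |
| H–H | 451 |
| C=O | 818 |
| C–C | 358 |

Reaction A, by 6212 kJ

Reaction A:
  Bonds broken (reactants):
    C–C: 6 × 358 = 2148
    C–H: 20 × 398 = 7960
    O=O: 13 × 483 = 6279
    Σ(broken) = 16387 kJ
  Bonds formed (products):
    C=O: 16 × 818 = 13088
    O–H: 20 × 454 = 9080
    Σ(formed) = 22168 kJ
  ΔH_A = 16387 − 22168 = −5781 kJ
Reaction B:
  Bonds broken (reactants):
    O–H: 4 × 454 = 1816
    Σ(broken) = 1816 kJ
  Bonds formed (products):
    H–H: 2 × 451 = 902
    O=O: 1 × 483 = 483
    Σ(formed) = 1385 kJ
  ΔH_B = 1816 − 1385 = +431 kJ
ΔH_A − ΔH_B = −6212 kJ, so reaction A has the more negative ΔH; |ΔH_A − ΔH_B| = 6212 kJ.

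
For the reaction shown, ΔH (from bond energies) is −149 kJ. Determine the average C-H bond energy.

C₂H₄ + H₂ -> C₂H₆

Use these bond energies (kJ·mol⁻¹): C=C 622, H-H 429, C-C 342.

D(C-H) ≈ 429 kJ/mol

Let D be the C-H bond energy.
Σ(broken) = 4×D + 1×622 + 1×429 = 1051 + 4D
Σ(formed) = 1×342 + 6×D = 342 + 6D
ΔH = Σ(broken) − Σ(formed) = (1051 + 4D) − (342 + 6D) = +709 − 2D
Setting this equal to −149 kJ gives 2D = 858, so D = 429 kJ/mol.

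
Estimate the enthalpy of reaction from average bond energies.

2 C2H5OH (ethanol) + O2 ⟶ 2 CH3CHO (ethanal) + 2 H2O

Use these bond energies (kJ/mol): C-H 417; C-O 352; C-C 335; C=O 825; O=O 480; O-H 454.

Bonds broken (reactants):
  C-C: 2 × 335 = 670
  C-H: 10 × 417 = 4170
  C-O: 2 × 352 = 704
  O-H: 2 × 454 = 908
  O=O: 1 × 480 = 480
  Σ(broken) = 6932 kJ
Bonds formed (products):
  C-C: 2 × 335 = 670
  C-H: 8 × 417 = 3336
  C=O: 2 × 825 = 1650
  O-H: 4 × 454 = 1816
  Σ(formed) = 7472 kJ
ΔH = Σ(broken) − Σ(formed) = 6932 − 7472 = −540 kJ

ΔH ≈ −540 kJ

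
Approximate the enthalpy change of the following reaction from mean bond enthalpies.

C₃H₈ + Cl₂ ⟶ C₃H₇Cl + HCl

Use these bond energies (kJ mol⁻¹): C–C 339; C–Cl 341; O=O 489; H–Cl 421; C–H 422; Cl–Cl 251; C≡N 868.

ΔH ≈ −89 kJ

Bonds broken (reactants):
  C–C: 2 × 339 = 678
  C–H: 8 × 422 = 3376
  Cl–Cl: 1 × 251 = 251
  Σ(broken) = 4305 kJ
Bonds formed (products):
  C–C: 2 × 339 = 678
  C–Cl: 1 × 341 = 341
  C–H: 7 × 422 = 2954
  H–Cl: 1 × 421 = 421
  Σ(formed) = 4394 kJ
ΔH = Σ(broken) − Σ(formed) = 4305 − 4394 = −89 kJ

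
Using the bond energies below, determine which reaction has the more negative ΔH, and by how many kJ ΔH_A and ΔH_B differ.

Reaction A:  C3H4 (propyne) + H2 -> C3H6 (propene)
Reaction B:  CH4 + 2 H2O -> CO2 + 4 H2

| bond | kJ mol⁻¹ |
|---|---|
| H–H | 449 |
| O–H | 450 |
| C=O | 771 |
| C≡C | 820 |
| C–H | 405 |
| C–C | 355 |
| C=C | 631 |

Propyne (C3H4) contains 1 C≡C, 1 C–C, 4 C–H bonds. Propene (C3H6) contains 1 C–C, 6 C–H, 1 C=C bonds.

Reaction A:
  Bonds broken (reactants):
    C≡C: 1 × 820 = 820
    C–C: 1 × 355 = 355
    C–H: 4 × 405 = 1620
    H–H: 1 × 449 = 449
    Σ(broken) = 3244 kJ
  Bonds formed (products):
    C–C: 1 × 355 = 355
    C–H: 6 × 405 = 2430
    C=C: 1 × 631 = 631
    Σ(formed) = 3416 kJ
  ΔH_A = 3244 − 3416 = −172 kJ
Reaction B:
  Bonds broken (reactants):
    C–H: 4 × 405 = 1620
    O–H: 4 × 450 = 1800
    Σ(broken) = 3420 kJ
  Bonds formed (products):
    C=O: 2 × 771 = 1542
    H–H: 4 × 449 = 1796
    Σ(formed) = 3338 kJ
  ΔH_B = 3420 − 3338 = +82 kJ
ΔH_A − ΔH_B = −254 kJ, so reaction A has the more negative ΔH; |ΔH_A − ΔH_B| = 254 kJ.

Reaction A, by 254 kJ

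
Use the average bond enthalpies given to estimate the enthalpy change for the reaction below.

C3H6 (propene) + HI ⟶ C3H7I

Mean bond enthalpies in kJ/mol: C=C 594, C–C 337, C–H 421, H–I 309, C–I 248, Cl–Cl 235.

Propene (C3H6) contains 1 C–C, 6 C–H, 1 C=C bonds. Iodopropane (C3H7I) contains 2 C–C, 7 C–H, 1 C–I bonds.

Bonds broken (reactants):
  C–C: 1 × 337 = 337
  C–H: 6 × 421 = 2526
  C=C: 1 × 594 = 594
  H–I: 1 × 309 = 309
  Σ(broken) = 3766 kJ
Bonds formed (products):
  C–C: 2 × 337 = 674
  C–H: 7 × 421 = 2947
  C–I: 1 × 248 = 248
  Σ(formed) = 3869 kJ
ΔH = Σ(broken) − Σ(formed) = 3766 − 3869 = −103 kJ

ΔH ≈ −103 kJ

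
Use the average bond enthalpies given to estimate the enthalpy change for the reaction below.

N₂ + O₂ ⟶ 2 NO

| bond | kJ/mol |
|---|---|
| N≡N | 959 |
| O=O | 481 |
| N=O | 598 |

Bonds broken (reactants):
  N≡N: 1 × 959 = 959
  O=O: 1 × 481 = 481
  Σ(broken) = 1440 kJ
Bonds formed (products):
  N=O: 2 × 598 = 1196
  Σ(formed) = 1196 kJ
ΔH = Σ(broken) − Σ(formed) = 1440 − 1196 = +244 kJ

ΔH ≈ +244 kJ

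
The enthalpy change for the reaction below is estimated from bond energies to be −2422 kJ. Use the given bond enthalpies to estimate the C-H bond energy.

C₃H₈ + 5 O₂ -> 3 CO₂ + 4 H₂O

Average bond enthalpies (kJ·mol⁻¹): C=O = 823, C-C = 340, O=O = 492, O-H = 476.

Let D be the C-H bond energy.
Σ(broken) = 2×340 + 8×D + 5×492 = 3140 + 8D
Σ(formed) = 6×823 + 8×476 = 8746
ΔH = Σ(broken) − Σ(formed) = (3140 + 8D) − (8746) = −5606 + 8D
Setting this equal to −2422 kJ gives 8D = 3184, so D = 398 kJ/mol.

D(C-H) ≈ 398 kJ/mol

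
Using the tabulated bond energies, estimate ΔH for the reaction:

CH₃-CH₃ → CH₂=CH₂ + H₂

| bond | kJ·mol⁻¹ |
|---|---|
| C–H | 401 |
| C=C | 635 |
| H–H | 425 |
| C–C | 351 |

ΔH ≈ +93 kJ

Bonds broken (reactants):
  C–C: 1 × 351 = 351
  C–H: 6 × 401 = 2406
  Σ(broken) = 2757 kJ
Bonds formed (products):
  C–H: 4 × 401 = 1604
  C=C: 1 × 635 = 635
  H–H: 1 × 425 = 425
  Σ(formed) = 2664 kJ
ΔH = Σ(broken) − Σ(formed) = 2757 − 2664 = +93 kJ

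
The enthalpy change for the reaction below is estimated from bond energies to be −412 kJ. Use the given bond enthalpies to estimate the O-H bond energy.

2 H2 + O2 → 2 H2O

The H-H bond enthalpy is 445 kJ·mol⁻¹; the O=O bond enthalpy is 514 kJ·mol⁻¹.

Let D be the O-H bond energy.
Σ(broken) = 2×445 + 1×514 = 1404
Σ(formed) = 4×D = 4D
ΔH = Σ(broken) − Σ(formed) = (1404) − (4D) = +1404 − 4D
Setting this equal to −412 kJ gives 4D = 1816, so D = 454 kJ/mol.

D(O-H) ≈ 454 kJ/mol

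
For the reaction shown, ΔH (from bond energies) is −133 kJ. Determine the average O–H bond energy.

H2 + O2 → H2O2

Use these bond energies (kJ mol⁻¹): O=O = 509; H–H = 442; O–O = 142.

Let D be the O–H bond energy.
Σ(broken) = 1×442 + 1×509 = 951
Σ(formed) = 2×D + 1×142 = 142 + 2D
ΔH = Σ(broken) − Σ(formed) = (951) − (142 + 2D) = +809 − 2D
Setting this equal to −133 kJ gives 2D = 942, so D = 471 kJ/mol.

D(O–H) ≈ 471 kJ/mol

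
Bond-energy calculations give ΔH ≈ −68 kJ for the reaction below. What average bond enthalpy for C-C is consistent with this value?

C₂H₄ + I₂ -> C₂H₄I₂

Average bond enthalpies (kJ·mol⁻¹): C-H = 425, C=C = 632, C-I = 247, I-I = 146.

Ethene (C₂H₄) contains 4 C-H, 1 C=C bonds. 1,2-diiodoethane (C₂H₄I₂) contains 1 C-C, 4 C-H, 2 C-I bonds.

D(C-C) ≈ 352 kJ/mol

Let D be the C-C bond energy.
Σ(broken) = 4×425 + 1×632 + 1×146 = 2478
Σ(formed) = 1×D + 4×425 + 2×247 = 2194 + D
ΔH = Σ(broken) − Σ(formed) = (2478) − (2194 + D) = +284 − D
Setting this equal to −68 kJ gives D = 352 kJ/mol.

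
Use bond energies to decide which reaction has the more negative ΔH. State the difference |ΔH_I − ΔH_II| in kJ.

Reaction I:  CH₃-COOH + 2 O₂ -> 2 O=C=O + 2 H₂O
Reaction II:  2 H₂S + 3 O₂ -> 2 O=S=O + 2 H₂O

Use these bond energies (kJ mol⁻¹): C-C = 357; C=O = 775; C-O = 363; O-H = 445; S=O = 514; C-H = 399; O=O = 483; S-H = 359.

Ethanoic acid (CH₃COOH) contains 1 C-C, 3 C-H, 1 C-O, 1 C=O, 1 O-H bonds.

Reaction II, by 174 kJ

Reaction I:
  Bonds broken (reactants):
    C-C: 1 × 357 = 357
    C-H: 3 × 399 = 1197
    C-O: 1 × 363 = 363
    C=O: 1 × 775 = 775
    O-H: 1 × 445 = 445
    O=O: 2 × 483 = 966
    Σ(broken) = 4103 kJ
  Bonds formed (products):
    C=O: 4 × 775 = 3100
    O-H: 4 × 445 = 1780
    Σ(formed) = 4880 kJ
  ΔH_I = 4103 − 4880 = −777 kJ
Reaction II:
  Bonds broken (reactants):
    O=O: 3 × 483 = 1449
    S-H: 4 × 359 = 1436
    Σ(broken) = 2885 kJ
  Bonds formed (products):
    O-H: 4 × 445 = 1780
    S=O: 4 × 514 = 2056
    Σ(formed) = 3836 kJ
  ΔH_II = 2885 − 3836 = −951 kJ
ΔH_I − ΔH_II = +174 kJ, so reaction II has the more negative ΔH; |ΔH_I − ΔH_II| = 174 kJ.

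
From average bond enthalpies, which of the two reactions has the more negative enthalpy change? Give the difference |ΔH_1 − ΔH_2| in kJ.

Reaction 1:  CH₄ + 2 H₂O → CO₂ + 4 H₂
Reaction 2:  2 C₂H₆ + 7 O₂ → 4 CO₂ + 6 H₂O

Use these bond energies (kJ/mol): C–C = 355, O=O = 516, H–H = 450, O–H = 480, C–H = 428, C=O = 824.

Reaction 2, by 3078 kJ

Reaction 1:
  Bonds broken (reactants):
    C–H: 4 × 428 = 1712
    O–H: 4 × 480 = 1920
    Σ(broken) = 3632 kJ
  Bonds formed (products):
    C=O: 2 × 824 = 1648
    H–H: 4 × 450 = 1800
    Σ(formed) = 3448 kJ
  ΔH_1 = 3632 − 3448 = +184 kJ
Reaction 2:
  Bonds broken (reactants):
    C–C: 2 × 355 = 710
    C–H: 12 × 428 = 5136
    O=O: 7 × 516 = 3612
    Σ(broken) = 9458 kJ
  Bonds formed (products):
    C=O: 8 × 824 = 6592
    O–H: 12 × 480 = 5760
    Σ(formed) = 12352 kJ
  ΔH_2 = 9458 − 12352 = −2894 kJ
ΔH_1 − ΔH_2 = +3078 kJ, so reaction 2 has the more negative ΔH; |ΔH_1 − ΔH_2| = 3078 kJ.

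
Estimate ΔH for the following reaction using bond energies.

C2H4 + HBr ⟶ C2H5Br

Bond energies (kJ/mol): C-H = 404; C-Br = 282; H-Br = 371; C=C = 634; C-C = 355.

ΔH ≈ −36 kJ

Bonds broken (reactants):
  C-H: 4 × 404 = 1616
  C=C: 1 × 634 = 634
  H-Br: 1 × 371 = 371
  Σ(broken) = 2621 kJ
Bonds formed (products):
  C-Br: 1 × 282 = 282
  C-C: 1 × 355 = 355
  C-H: 5 × 404 = 2020
  Σ(formed) = 2657 kJ
ΔH = Σ(broken) − Σ(formed) = 2621 − 2657 = −36 kJ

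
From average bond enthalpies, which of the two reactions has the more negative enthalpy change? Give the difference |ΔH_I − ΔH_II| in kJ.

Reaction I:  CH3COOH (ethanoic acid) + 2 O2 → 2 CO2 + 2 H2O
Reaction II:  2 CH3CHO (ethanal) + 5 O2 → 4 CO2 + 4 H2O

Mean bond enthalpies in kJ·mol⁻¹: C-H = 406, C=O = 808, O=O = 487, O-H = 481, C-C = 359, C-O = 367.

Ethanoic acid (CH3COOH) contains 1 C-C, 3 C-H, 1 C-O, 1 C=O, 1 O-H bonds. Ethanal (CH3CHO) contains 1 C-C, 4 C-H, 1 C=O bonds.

Reaction II, by 1346 kJ

Reaction I:
  Bonds broken (reactants):
    C-C: 1 × 359 = 359
    C-H: 3 × 406 = 1218
    C-O: 1 × 367 = 367
    C=O: 1 × 808 = 808
    O-H: 1 × 481 = 481
    O=O: 2 × 487 = 974
    Σ(broken) = 4207 kJ
  Bonds formed (products):
    C=O: 4 × 808 = 3232
    O-H: 4 × 481 = 1924
    Σ(formed) = 5156 kJ
  ΔH_I = 4207 − 5156 = −949 kJ
Reaction II:
  Bonds broken (reactants):
    C-C: 2 × 359 = 718
    C-H: 8 × 406 = 3248
    C=O: 2 × 808 = 1616
    O=O: 5 × 487 = 2435
    Σ(broken) = 8017 kJ
  Bonds formed (products):
    C=O: 8 × 808 = 6464
    O-H: 8 × 481 = 3848
    Σ(formed) = 10312 kJ
  ΔH_II = 8017 − 10312 = −2295 kJ
ΔH_I − ΔH_II = +1346 kJ, so reaction II has the more negative ΔH; |ΔH_I − ΔH_II| = 1346 kJ.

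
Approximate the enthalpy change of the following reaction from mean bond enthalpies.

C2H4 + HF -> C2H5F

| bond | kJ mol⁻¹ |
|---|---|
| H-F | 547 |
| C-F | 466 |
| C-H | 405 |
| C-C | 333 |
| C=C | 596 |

ΔH ≈ −61 kJ

Bonds broken (reactants):
  C-H: 4 × 405 = 1620
  C=C: 1 × 596 = 596
  H-F: 1 × 547 = 547
  Σ(broken) = 2763 kJ
Bonds formed (products):
  C-C: 1 × 333 = 333
  C-F: 1 × 466 = 466
  C-H: 5 × 405 = 2025
  Σ(formed) = 2824 kJ
ΔH = Σ(broken) − Σ(formed) = 2763 − 2824 = −61 kJ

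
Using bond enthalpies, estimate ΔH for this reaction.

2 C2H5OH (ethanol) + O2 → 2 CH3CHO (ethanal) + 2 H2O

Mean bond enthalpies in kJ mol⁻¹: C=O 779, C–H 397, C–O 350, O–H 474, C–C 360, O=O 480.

Bonds broken (reactants):
  C–C: 2 × 360 = 720
  C–H: 10 × 397 = 3970
  C–O: 2 × 350 = 700
  O–H: 2 × 474 = 948
  O=O: 1 × 480 = 480
  Σ(broken) = 6818 kJ
Bonds formed (products):
  C–C: 2 × 360 = 720
  C–H: 8 × 397 = 3176
  C=O: 2 × 779 = 1558
  O–H: 4 × 474 = 1896
  Σ(formed) = 7350 kJ
ΔH = Σ(broken) − Σ(formed) = 6818 − 7350 = −532 kJ

ΔH ≈ −532 kJ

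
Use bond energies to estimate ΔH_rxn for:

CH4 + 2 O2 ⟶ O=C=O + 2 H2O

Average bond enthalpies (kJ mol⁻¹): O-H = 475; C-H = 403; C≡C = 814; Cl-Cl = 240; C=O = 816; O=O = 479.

Bonds broken (reactants):
  C-H: 4 × 403 = 1612
  O=O: 2 × 479 = 958
  Σ(broken) = 2570 kJ
Bonds formed (products):
  C=O: 2 × 816 = 1632
  O-H: 4 × 475 = 1900
  Σ(formed) = 3532 kJ
ΔH = Σ(broken) − Σ(formed) = 2570 − 3532 = −962 kJ

ΔH ≈ −962 kJ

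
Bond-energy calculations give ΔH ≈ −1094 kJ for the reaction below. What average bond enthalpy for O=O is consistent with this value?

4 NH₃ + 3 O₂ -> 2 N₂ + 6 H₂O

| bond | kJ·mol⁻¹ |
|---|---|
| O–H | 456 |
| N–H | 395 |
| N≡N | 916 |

Let D be the O=O bond energy.
Σ(broken) = 12×395 + 3×D = 4740 + 3D
Σ(formed) = 2×916 + 12×456 = 7304
ΔH = Σ(broken) − Σ(formed) = (4740 + 3D) − (7304) = −2564 + 3D
Setting this equal to −1094 kJ gives 3D = 1470, so D = 490 kJ/mol.

D(O=O) ≈ 490 kJ/mol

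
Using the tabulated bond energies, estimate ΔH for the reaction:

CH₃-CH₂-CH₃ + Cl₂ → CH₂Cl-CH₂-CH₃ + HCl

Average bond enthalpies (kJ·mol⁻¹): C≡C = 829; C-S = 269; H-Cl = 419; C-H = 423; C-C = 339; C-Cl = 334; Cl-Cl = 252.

Bonds broken (reactants):
  C-C: 2 × 339 = 678
  C-H: 8 × 423 = 3384
  Cl-Cl: 1 × 252 = 252
  Σ(broken) = 4314 kJ
Bonds formed (products):
  C-C: 2 × 339 = 678
  C-Cl: 1 × 334 = 334
  C-H: 7 × 423 = 2961
  H-Cl: 1 × 419 = 419
  Σ(formed) = 4392 kJ
ΔH = Σ(broken) − Σ(formed) = 4314 − 4392 = −78 kJ

ΔH ≈ −78 kJ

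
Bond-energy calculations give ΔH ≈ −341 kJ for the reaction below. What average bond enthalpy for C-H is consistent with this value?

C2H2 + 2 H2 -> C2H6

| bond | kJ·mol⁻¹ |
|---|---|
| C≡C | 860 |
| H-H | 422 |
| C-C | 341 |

Let D be the C-H bond energy.
Σ(broken) = 1×860 + 2×D + 2×422 = 1704 + 2D
Σ(formed) = 1×341 + 6×D = 341 + 6D
ΔH = Σ(broken) − Σ(formed) = (1704 + 2D) − (341 + 6D) = +1363 − 4D
Setting this equal to −341 kJ gives 4D = 1704, so D = 426 kJ/mol.

D(C-H) ≈ 426 kJ/mol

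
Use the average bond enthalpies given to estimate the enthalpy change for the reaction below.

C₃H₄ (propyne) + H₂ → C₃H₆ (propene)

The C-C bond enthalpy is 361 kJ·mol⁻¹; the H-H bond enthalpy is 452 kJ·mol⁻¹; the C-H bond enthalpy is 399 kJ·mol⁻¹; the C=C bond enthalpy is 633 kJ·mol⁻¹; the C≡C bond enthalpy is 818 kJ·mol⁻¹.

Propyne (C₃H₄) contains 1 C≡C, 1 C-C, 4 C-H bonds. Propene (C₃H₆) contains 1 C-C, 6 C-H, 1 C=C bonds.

Bonds broken (reactants):
  C≡C: 1 × 818 = 818
  C-C: 1 × 361 = 361
  C-H: 4 × 399 = 1596
  H-H: 1 × 452 = 452
  Σ(broken) = 3227 kJ
Bonds formed (products):
  C-C: 1 × 361 = 361
  C-H: 6 × 399 = 2394
  C=C: 1 × 633 = 633
  Σ(formed) = 3388 kJ
ΔH = Σ(broken) − Σ(formed) = 3227 − 3388 = −161 kJ

ΔH ≈ −161 kJ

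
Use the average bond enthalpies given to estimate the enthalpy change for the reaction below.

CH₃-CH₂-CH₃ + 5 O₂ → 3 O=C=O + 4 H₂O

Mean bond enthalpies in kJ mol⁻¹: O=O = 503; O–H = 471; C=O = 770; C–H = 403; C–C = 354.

ΔH ≈ −1941 kJ

Bonds broken (reactants):
  C–C: 2 × 354 = 708
  C–H: 8 × 403 = 3224
  O=O: 5 × 503 = 2515
  Σ(broken) = 6447 kJ
Bonds formed (products):
  C=O: 6 × 770 = 4620
  O–H: 8 × 471 = 3768
  Σ(formed) = 8388 kJ
ΔH = Σ(broken) − Σ(formed) = 6447 − 8388 = −1941 kJ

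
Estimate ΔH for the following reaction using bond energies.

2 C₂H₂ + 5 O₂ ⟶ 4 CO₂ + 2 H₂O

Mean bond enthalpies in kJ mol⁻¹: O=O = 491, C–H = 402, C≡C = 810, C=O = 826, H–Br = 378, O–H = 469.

Bonds broken (reactants):
  C≡C: 2 × 810 = 1620
  C–H: 4 × 402 = 1608
  O=O: 5 × 491 = 2455
  Σ(broken) = 5683 kJ
Bonds formed (products):
  C=O: 8 × 826 = 6608
  O–H: 4 × 469 = 1876
  Σ(formed) = 8484 kJ
ΔH = Σ(broken) − Σ(formed) = 5683 − 8484 = −2801 kJ

ΔH ≈ −2801 kJ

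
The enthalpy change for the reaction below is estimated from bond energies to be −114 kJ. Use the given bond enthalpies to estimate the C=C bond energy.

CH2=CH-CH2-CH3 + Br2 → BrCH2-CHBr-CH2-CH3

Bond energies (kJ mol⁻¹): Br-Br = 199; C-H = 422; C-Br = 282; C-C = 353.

D(C=C) ≈ 604 kJ/mol

Let D be the C=C bond energy.
Σ(broken) = 1×199 + 2×353 + 8×422 + 1×D = 4281 + D
Σ(formed) = 2×282 + 3×353 + 8×422 = 4999
ΔH = Σ(broken) − Σ(formed) = (4281 + D) − (4999) = −718 + D
Setting this equal to −114 kJ gives D = 604 kJ/mol.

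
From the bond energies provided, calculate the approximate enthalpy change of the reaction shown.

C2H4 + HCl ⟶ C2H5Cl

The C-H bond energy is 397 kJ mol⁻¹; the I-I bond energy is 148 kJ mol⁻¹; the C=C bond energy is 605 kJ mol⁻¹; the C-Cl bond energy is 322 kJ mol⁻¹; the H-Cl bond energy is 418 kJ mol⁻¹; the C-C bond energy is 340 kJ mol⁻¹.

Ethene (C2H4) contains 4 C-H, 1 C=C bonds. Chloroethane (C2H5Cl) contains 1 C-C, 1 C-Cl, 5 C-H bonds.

Bonds broken (reactants):
  C-H: 4 × 397 = 1588
  C=C: 1 × 605 = 605
  H-Cl: 1 × 418 = 418
  Σ(broken) = 2611 kJ
Bonds formed (products):
  C-C: 1 × 340 = 340
  C-Cl: 1 × 322 = 322
  C-H: 5 × 397 = 1985
  Σ(formed) = 2647 kJ
ΔH = Σ(broken) − Σ(formed) = 2611 − 2647 = −36 kJ

ΔH ≈ −36 kJ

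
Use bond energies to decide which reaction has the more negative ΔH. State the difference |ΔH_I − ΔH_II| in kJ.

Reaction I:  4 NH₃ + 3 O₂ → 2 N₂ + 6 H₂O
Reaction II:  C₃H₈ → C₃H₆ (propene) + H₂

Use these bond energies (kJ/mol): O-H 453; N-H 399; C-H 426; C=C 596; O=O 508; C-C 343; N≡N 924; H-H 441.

Reaction I:
  Bonds broken (reactants):
    N-H: 12 × 399 = 4788
    O=O: 3 × 508 = 1524
    Σ(broken) = 6312 kJ
  Bonds formed (products):
    N≡N: 2 × 924 = 1848
    O-H: 12 × 453 = 5436
    Σ(formed) = 7284 kJ
  ΔH_I = 6312 − 7284 = −972 kJ
Reaction II:
  Bonds broken (reactants):
    C-C: 2 × 343 = 686
    C-H: 8 × 426 = 3408
    Σ(broken) = 4094 kJ
  Bonds formed (products):
    C-C: 1 × 343 = 343
    C-H: 6 × 426 = 2556
    C=C: 1 × 596 = 596
    H-H: 1 × 441 = 441
    Σ(formed) = 3936 kJ
  ΔH_II = 4094 − 3936 = +158 kJ
ΔH_I − ΔH_II = −1130 kJ, so reaction I has the more negative ΔH; |ΔH_I − ΔH_II| = 1130 kJ.

Reaction I, by 1130 kJ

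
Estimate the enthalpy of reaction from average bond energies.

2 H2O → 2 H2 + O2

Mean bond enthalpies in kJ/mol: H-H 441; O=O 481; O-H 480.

ΔH ≈ +557 kJ

Bonds broken (reactants):
  O-H: 4 × 480 = 1920
  Σ(broken) = 1920 kJ
Bonds formed (products):
  H-H: 2 × 441 = 882
  O=O: 1 × 481 = 481
  Σ(formed) = 1363 kJ
ΔH = Σ(broken) − Σ(formed) = 1920 − 1363 = +557 kJ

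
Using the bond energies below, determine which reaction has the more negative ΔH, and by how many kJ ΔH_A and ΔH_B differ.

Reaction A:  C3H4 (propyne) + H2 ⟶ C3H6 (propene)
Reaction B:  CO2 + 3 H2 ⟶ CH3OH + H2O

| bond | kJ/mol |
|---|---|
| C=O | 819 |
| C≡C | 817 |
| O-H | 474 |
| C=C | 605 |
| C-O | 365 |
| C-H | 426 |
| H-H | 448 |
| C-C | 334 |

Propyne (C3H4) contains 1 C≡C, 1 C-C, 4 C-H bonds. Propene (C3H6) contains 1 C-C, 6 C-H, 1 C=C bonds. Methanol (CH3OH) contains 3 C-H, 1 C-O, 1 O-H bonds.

Reaction A, by 109 kJ

Reaction A:
  Bonds broken (reactants):
    C≡C: 1 × 817 = 817
    C-C: 1 × 334 = 334
    C-H: 4 × 426 = 1704
    H-H: 1 × 448 = 448
    Σ(broken) = 3303 kJ
  Bonds formed (products):
    C-C: 1 × 334 = 334
    C-H: 6 × 426 = 2556
    C=C: 1 × 605 = 605
    Σ(formed) = 3495 kJ
  ΔH_A = 3303 − 3495 = −192 kJ
Reaction B:
  Bonds broken (reactants):
    C=O: 2 × 819 = 1638
    H-H: 3 × 448 = 1344
    Σ(broken) = 2982 kJ
  Bonds formed (products):
    C-H: 3 × 426 = 1278
    C-O: 1 × 365 = 365
    O-H: 3 × 474 = 1422
    Σ(formed) = 3065 kJ
  ΔH_B = 2982 − 3065 = −83 kJ
ΔH_A − ΔH_B = −109 kJ, so reaction A has the more negative ΔH; |ΔH_A − ΔH_B| = 109 kJ.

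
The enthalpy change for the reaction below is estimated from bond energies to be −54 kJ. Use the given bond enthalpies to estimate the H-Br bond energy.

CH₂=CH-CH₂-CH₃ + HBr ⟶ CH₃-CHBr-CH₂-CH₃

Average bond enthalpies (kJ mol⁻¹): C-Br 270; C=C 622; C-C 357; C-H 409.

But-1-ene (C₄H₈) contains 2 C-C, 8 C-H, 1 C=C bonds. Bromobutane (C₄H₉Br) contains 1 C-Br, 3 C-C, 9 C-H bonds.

Let D be the H-Br bond energy.
Σ(broken) = 2×357 + 8×409 + 1×622 + 1×D = 4608 + D
Σ(formed) = 1×270 + 3×357 + 9×409 = 5022
ΔH = Σ(broken) − Σ(formed) = (4608 + D) − (5022) = −414 + D
Setting this equal to −54 kJ gives D = 360 kJ/mol.

D(H-Br) ≈ 360 kJ/mol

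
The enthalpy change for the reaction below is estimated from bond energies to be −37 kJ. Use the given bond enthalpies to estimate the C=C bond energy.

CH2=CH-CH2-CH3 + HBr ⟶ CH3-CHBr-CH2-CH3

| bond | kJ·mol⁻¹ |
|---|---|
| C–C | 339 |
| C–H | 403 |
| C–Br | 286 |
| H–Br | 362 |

D(C=C) ≈ 629 kJ/mol

Let D be the C=C bond energy.
Σ(broken) = 2×339 + 8×403 + 1×D + 1×362 = 4264 + D
Σ(formed) = 1×286 + 3×339 + 9×403 = 4930
ΔH = Σ(broken) − Σ(formed) = (4264 + D) − (4930) = −666 + D
Setting this equal to −37 kJ gives D = 629 kJ/mol.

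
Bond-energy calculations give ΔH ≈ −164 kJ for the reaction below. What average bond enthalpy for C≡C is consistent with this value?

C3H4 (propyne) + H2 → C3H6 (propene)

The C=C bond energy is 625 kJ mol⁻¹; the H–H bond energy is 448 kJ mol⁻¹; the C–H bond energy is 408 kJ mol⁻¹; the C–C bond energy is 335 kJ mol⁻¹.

Let D be the C≡C bond energy.
Σ(broken) = 1×D + 1×335 + 4×408 + 1×448 = 2415 + D
Σ(formed) = 1×335 + 6×408 + 1×625 = 3408
ΔH = Σ(broken) − Σ(formed) = (2415 + D) − (3408) = −993 + D
Setting this equal to −164 kJ gives D = 829 kJ/mol.

D(C≡C) ≈ 829 kJ/mol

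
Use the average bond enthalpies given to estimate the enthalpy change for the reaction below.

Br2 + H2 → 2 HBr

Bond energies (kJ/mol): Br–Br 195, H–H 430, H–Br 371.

ΔH ≈ −117 kJ

Bonds broken (reactants):
  Br–Br: 1 × 195 = 195
  H–H: 1 × 430 = 430
  Σ(broken) = 625 kJ
Bonds formed (products):
  H–Br: 2 × 371 = 742
  Σ(formed) = 742 kJ
ΔH = Σ(broken) − Σ(formed) = 625 − 742 = −117 kJ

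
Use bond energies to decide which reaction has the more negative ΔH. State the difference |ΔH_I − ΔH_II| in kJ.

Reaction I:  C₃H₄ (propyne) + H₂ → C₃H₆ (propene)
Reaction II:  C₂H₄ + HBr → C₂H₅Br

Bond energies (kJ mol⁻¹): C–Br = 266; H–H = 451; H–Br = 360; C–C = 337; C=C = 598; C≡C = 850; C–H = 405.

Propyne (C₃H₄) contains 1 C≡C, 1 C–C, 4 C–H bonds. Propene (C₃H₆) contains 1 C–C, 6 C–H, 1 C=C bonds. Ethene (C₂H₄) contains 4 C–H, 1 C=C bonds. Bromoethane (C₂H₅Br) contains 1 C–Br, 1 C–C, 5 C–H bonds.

Reaction I:
  Bonds broken (reactants):
    C≡C: 1 × 850 = 850
    C–C: 1 × 337 = 337
    C–H: 4 × 405 = 1620
    H–H: 1 × 451 = 451
    Σ(broken) = 3258 kJ
  Bonds formed (products):
    C–C: 1 × 337 = 337
    C–H: 6 × 405 = 2430
    C=C: 1 × 598 = 598
    Σ(formed) = 3365 kJ
  ΔH_I = 3258 − 3365 = −107 kJ
Reaction II:
  Bonds broken (reactants):
    C–H: 4 × 405 = 1620
    C=C: 1 × 598 = 598
    H–Br: 1 × 360 = 360
    Σ(broken) = 2578 kJ
  Bonds formed (products):
    C–Br: 1 × 266 = 266
    C–C: 1 × 337 = 337
    C–H: 5 × 405 = 2025
    Σ(formed) = 2628 kJ
  ΔH_II = 2578 − 2628 = −50 kJ
ΔH_I − ΔH_II = −57 kJ, so reaction I has the more negative ΔH; |ΔH_I − ΔH_II| = 57 kJ.

Reaction I, by 57 kJ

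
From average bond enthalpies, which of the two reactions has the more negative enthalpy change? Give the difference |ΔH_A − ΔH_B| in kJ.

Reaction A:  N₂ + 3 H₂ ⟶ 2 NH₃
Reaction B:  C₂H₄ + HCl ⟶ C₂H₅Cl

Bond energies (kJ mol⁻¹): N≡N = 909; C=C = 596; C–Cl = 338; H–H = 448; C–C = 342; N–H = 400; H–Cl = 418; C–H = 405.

Reaction A, by 76 kJ

Reaction A:
  Bonds broken (reactants):
    H–H: 3 × 448 = 1344
    N≡N: 1 × 909 = 909
    Σ(broken) = 2253 kJ
  Bonds formed (products):
    N–H: 6 × 400 = 2400
    Σ(formed) = 2400 kJ
  ΔH_A = 2253 − 2400 = −147 kJ
Reaction B:
  Bonds broken (reactants):
    C–H: 4 × 405 = 1620
    C=C: 1 × 596 = 596
    H–Cl: 1 × 418 = 418
    Σ(broken) = 2634 kJ
  Bonds formed (products):
    C–C: 1 × 342 = 342
    C–Cl: 1 × 338 = 338
    C–H: 5 × 405 = 2025
    Σ(formed) = 2705 kJ
  ΔH_B = 2634 − 2705 = −71 kJ
ΔH_A − ΔH_B = −76 kJ, so reaction A has the more negative ΔH; |ΔH_A − ΔH_B| = 76 kJ.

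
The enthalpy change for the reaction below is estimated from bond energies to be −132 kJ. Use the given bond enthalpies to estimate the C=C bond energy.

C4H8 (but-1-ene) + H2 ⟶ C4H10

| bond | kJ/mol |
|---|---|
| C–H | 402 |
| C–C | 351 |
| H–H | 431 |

D(C=C) ≈ 592 kJ/mol

Let D be the C=C bond energy.
Σ(broken) = 2×351 + 8×402 + 1×D + 1×431 = 4349 + D
Σ(formed) = 3×351 + 10×402 = 5073
ΔH = Σ(broken) − Σ(formed) = (4349 + D) − (5073) = −724 + D
Setting this equal to −132 kJ gives D = 592 kJ/mol.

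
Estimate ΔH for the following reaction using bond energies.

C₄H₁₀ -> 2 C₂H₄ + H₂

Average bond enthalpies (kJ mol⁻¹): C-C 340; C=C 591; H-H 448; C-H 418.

Bonds broken (reactants):
  C-C: 3 × 340 = 1020
  C-H: 10 × 418 = 4180
  Σ(broken) = 5200 kJ
Bonds formed (products):
  C-H: 8 × 418 = 3344
  C=C: 2 × 591 = 1182
  H-H: 1 × 448 = 448
  Σ(formed) = 4974 kJ
ΔH = Σ(broken) − Σ(formed) = 5200 − 4974 = +226 kJ

ΔH ≈ +226 kJ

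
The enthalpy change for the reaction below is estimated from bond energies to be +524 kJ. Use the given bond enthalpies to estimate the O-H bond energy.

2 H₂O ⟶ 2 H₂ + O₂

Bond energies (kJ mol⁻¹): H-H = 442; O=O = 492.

D(O-H) ≈ 475 kJ/mol

Let D be the O-H bond energy.
Σ(broken) = 4×D = 4D
Σ(formed) = 2×442 + 1×492 = 1376
ΔH = Σ(broken) − Σ(formed) = (4D) − (1376) = −1376 + 4D
Setting this equal to +524 kJ gives 4D = 1900, so D = 475 kJ/mol.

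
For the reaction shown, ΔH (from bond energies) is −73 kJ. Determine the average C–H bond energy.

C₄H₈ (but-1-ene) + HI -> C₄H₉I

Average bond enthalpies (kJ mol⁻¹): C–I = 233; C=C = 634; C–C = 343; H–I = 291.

D(C–H) ≈ 422 kJ/mol

Let D be the C–H bond energy.
Σ(broken) = 2×343 + 8×D + 1×634 + 1×291 = 1611 + 8D
Σ(formed) = 3×343 + 9×D + 1×233 = 1262 + 9D
ΔH = Σ(broken) − Σ(formed) = (1611 + 8D) − (1262 + 9D) = +349 − D
Setting this equal to −73 kJ gives D = 422 kJ/mol.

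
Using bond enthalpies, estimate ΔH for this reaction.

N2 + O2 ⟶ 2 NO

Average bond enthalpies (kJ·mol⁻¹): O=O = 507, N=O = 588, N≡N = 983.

ΔH ≈ +314 kJ

Bonds broken (reactants):
  N≡N: 1 × 983 = 983
  O=O: 1 × 507 = 507
  Σ(broken) = 1490 kJ
Bonds formed (products):
  N=O: 2 × 588 = 1176
  Σ(formed) = 1176 kJ
ΔH = Σ(broken) − Σ(formed) = 1490 − 1176 = +314 kJ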